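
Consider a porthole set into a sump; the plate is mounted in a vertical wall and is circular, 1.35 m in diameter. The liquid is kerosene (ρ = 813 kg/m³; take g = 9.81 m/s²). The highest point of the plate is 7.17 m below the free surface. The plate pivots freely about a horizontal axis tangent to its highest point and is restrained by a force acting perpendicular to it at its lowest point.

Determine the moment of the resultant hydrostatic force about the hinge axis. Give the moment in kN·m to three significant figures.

M ≈ 61.8 kN·m

γ = ρg = 813 × 9.81 / 1000 = 7.97553 kN/m³.
The centroid is at the centre, 0.675 m below the top of the plate, so the centroid depth is h_c = 7.17 + 0.675 = 7.845 m.
A = π(0.675)² = 1.43139 m².
Resultant F = γ·h_c·A = 7.97553 × 7.845 × 1.43139 = 89.5593 kN.
I_c = πr⁴/4 = π × 0.675⁴/4 = 0.163044 m⁴.
Centre of pressure: y_p = y_c + I_c/(y_c·A) = 7.845 + 0.163044/(7.845 × 1.43139) = 7.845 + 0.0145196 = 7.85952 m along the plane.
The resultant acts 0.675 + 0.0145196 = 0.68952 m (along the plate) below the hinge at the top edge, so the moment about the hinge is M = F × 0.68952 = 89.5593 × 0.68952 = 61.7529 kN·m.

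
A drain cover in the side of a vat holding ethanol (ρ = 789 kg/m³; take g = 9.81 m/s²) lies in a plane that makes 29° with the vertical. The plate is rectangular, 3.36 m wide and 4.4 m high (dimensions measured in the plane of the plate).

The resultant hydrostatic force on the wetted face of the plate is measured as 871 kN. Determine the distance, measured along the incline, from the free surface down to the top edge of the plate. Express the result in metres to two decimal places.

y_top ≈ 6.50 m

γ = ρg = 789 × 9.81 / 1000 = 7.74009 kN/m³.
A = 3.36 × 4.4 = 14.784 m².
From F = γ·h_c·A, the centroid depth is h_c = 871/(7.74009 × 14.784) = 7.61167 m.
The plate makes 29° with the vertical, i.e. θ = 90° − 29° = 61° to the horizontal. Measuring y along the incline from the free-surface line, vertical depth h = y·sinθ with sinθ = 0.874620.
Along the incline, y_c = h_c/sinθ = 7.61167/0.874620 = 8.70283 m.
The centroid lies 4.4/2 = 2.2 m below the top edge, so the top edge sits at y_top = 8.70283 − 2.2 = 6.50283 m along the incline.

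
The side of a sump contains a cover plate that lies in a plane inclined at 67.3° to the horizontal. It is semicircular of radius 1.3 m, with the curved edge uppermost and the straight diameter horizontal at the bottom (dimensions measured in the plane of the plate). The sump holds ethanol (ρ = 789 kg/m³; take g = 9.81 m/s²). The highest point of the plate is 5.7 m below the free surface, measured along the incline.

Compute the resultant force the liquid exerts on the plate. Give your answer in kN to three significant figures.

F ≈ 122 kN

γ = ρg = 789 × 9.81 / 1000 = 7.74009 kN/m³.
Let θ = 67.3° be the plate's angle to the horizontal; measure y along the incline from where the plane meets the free surface. Vertical depth h = y·sinθ with sinθ = 0.922538.
The centroid lies 4r/(3π) = 0.551737 m above the diameter, so r − 4r/(3π) = 1.3 − 0.551737 = 0.748263 m below the topmost point, so y_c = 5.7 + 0.748263 = 6.44826 m and h_c = 6.44826 × 0.922538 = 5.94876 m.
A = πr²/2 = π × 1.3²/2 = 2.65465 m².
Resultant F = γ·h_c·A = 7.74009 × 5.94876 × 2.65465 = 122.231 kN.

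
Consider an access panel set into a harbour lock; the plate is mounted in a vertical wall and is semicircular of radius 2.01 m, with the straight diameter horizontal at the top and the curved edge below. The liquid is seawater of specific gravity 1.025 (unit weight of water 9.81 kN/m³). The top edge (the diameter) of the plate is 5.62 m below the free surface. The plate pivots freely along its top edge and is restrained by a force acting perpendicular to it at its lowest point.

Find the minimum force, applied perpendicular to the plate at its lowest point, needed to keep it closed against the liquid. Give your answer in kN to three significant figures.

P ≈ 184 kN

γ = 1.025 × 9.81 = 10.05525 kN/m³.
The centroid of a semicircle lies 4r/(3π) = 0.85307 m from the diameter, here below the top edge, so the centroid depth is h_c = 5.62 + 0.85307 = 6.47307 m.
A = πr²/2 = π × 2.01²/2 = 6.34617 m².
Resultant F = γ·h_c·A = 10.05525 × 6.47307 × 6.34617 = 413.062 kN.
I_c = (π/8 − 8/(9π))·r⁴ = 0.109757 × 2.01⁴ = 1.7915 m⁴.
Centre of pressure: y_p = y_c + I_c/(y_c·A) = 6.47307 + 1.7915/(6.47307 × 6.34617) = 6.47307 + 0.0436109 = 6.51668 m along the plane.
The resultant acts 0.85307 + 0.0436109 = 0.896681 m (along the plate) below the hinge at the top edge, so the moment about the hinge is M = F × 0.896681 = 413.062 × 0.896681 = 370.385 kN·m.
A normal force at the bottom, 2.01 m from the hinge, must supply this moment: P = 370.385/2.01 = 184.271 kN.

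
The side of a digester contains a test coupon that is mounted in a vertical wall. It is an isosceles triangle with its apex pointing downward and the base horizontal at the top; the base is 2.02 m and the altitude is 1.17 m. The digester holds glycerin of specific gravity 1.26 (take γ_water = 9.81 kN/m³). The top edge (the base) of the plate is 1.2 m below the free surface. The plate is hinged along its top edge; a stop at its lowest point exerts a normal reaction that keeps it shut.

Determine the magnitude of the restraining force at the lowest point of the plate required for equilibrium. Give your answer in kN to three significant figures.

γ = 1.26 × 9.81 = 12.3606 kN/m³.
With the apex down, the centroid sits h/3 = 1.17/3 = 0.39 m below the base (the top edge), so the centroid depth is h_c = 1.2 + 0.39 = 1.59 m.
A = ½ × 2.02 × 1.17 = 1.1817 m².
Resultant F = γ·h_c·A = 12.3606 × 1.59 × 1.1817 = 23.2244 kN.
I_c = b·h³/36 = 2.02 × 1.17³/36 = 0.0898683 m⁴.
Centre of pressure: y_p = y_c + I_c/(y_c·A) = 1.59 + 0.0898683/(1.59 × 1.1817) = 1.59 + 0.0478302 = 1.63783 m along the plane.
The resultant acts 0.39 + 0.0478302 = 0.43783 m (along the plate) below the hinge at the top edge, so the moment about the hinge is M = F × 0.43783 = 23.2244 × 0.43783 = 10.1683 kN·m.
A normal force at the bottom, 1.17 m from the hinge, must supply this moment: P = 10.1683/1.17 = 8.69085 kN.

P ≈ 8.69 kN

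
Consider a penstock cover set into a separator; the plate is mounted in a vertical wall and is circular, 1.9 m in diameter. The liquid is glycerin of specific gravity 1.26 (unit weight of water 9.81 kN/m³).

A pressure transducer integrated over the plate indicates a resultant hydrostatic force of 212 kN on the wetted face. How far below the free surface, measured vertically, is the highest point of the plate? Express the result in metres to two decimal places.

d_top ≈ 5.10 m

γ = 1.26 × 9.81 = 12.3606 kN/m³.
A = π(0.95)² = 2.83529 m².
From F = γ·h_c·A, the centroid depth is h_c = 212/(12.3606 × 2.83529) = 6.04921 m.
The centroid is at the centre, 0.95 m below the top of the plate, so the highest point sits at h_top = 6.04921 − 0.95 = 5.09921 m below the surface.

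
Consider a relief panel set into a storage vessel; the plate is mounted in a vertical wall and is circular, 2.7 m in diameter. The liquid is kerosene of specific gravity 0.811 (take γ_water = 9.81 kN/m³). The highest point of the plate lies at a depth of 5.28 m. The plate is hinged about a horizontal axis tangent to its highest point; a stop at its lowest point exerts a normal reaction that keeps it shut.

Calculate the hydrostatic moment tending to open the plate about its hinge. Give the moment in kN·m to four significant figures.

M ≈ 428.5 kN·m

γ = 0.811 × 9.81 = 7.95591 kN/m³.
The centroid is at the centre, 1.35 m below the top of the plate, so the centroid depth is h_c = 5.28 + 1.35 = 6.63 m.
A = π(1.35)² = 5.72555 m².
Resultant F = γ·h_c·A = 7.95591 × 6.63 × 5.72555 = 302.009 kN.
I_c = πr⁴/4 = π × 1.35⁴/4 = 2.6087 m⁴.
Centre of pressure: y_p = y_c + I_c/(y_c·A) = 6.63 + 2.6087/(6.63 × 5.72555) = 6.63 + 0.0687216 = 6.69872 m along the plane.
The resultant acts 1.35 + 0.0687216 = 1.41872 m (along the plate) below the hinge at the top edge, so the moment about the hinge is M = F × 1.41872 = 302.009 × 1.41872 = 428.466 kN·m.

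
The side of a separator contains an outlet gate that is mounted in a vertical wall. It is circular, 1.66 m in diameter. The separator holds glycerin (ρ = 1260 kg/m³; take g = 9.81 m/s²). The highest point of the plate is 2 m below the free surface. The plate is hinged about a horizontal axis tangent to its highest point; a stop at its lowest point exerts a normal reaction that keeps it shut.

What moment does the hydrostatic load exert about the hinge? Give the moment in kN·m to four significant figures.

M ≈ 67.44 kN·m

γ = ρg = 1260 × 9.81 / 1000 = 12.3606 kN/m³.
The centroid is at the centre, 0.83 m below the top of the plate, so the centroid depth is h_c = 2 + 0.83 = 2.83 m.
A = π(0.83)² = 2.16424 m².
Resultant F = γ·h_c·A = 12.3606 × 2.83 × 2.16424 = 75.7062 kN.
I_c = πr⁴/4 = π × 0.83⁴/4 = 0.372737 m⁴.
Centre of pressure: y_p = y_c + I_c/(y_c·A) = 2.83 + 0.372737/(2.83 × 2.16424) = 2.83 + 0.060857 = 2.89086 m along the plane.
The resultant acts 0.83 + 0.060857 = 0.890857 m (along the plate) below the hinge at the top edge, so the moment about the hinge is M = F × 0.890857 = 75.7062 × 0.890857 = 67.4434 kN·m.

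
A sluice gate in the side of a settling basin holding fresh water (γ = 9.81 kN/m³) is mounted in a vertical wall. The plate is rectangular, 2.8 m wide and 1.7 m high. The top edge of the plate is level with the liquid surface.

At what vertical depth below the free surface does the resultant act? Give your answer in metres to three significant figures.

h_p = 1.13 m

γ = 9.81 kN/m³.
The centroid lies 1.7/2 = 0.85 m below the top edge, so the centroid depth is h_c = 0.85 m.
A = 2.8 × 1.7 = 4.76 m².
Resultant F = γ·h_c·A = 9.81 × 0.85 × 4.76 = 39.6913 kN.
I_c = b·h³/12 = 2.8 × 1.7³/12 = 1.14637 m⁴.
Centre of pressure: y_p = y_c + I_c/(y_c·A) = 0.85 + 1.14637/(0.85 × 4.76) = 0.85 + 0.283334 = 1.13333 m along the plane.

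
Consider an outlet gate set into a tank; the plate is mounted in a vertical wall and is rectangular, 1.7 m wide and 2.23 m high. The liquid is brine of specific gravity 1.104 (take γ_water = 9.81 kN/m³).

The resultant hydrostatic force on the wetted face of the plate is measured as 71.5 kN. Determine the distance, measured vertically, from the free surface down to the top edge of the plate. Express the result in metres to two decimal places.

γ = 1.104 × 9.81 = 10.83024 kN/m³.
A = 1.7 × 2.23 = 3.791 m².
From F = γ·h_c·A, the centroid depth is h_c = 71.5/(10.83024 × 3.791) = 1.74146 m.
The centroid lies 2.23/2 = 1.115 m below the top edge, so the top edge sits at h_top = 1.74146 − 1.115 = 0.62646 m below the surface.

d_top ≈ 0.63 m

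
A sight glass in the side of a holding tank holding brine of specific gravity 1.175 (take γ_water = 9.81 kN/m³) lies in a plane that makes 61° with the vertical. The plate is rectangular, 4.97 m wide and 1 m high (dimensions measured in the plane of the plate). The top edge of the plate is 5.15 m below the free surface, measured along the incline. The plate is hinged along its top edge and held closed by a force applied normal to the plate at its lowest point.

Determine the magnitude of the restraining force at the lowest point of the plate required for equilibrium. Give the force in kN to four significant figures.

γ = 1.175 × 9.81 = 11.52675 kN/m³.
The plate makes 61° with the vertical, i.e. θ = 90° − 61° = 29° to the horizontal. Measuring y along the incline from the free-surface line, vertical depth h = y·sinθ with sinθ = 0.484810.
The centroid lies 1/2 = 0.5 m below the top edge, so y_c = 5.15 + 0.5 = 5.65 m and h_c = 5.65 × 0.484810 = 2.73918 m.
A = 4.97 × 1 = 4.97 m².
Resultant F = γ·h_c·A = 11.52675 × 2.73918 × 4.97 = 156.922 kN.
I_c = b·h³/12 = 4.97 × 1³/12 = 0.414167 m⁴.
Centre of pressure: y_p = y_c + I_c/(y_c·A) = 5.65 + 0.414167/(5.65 × 4.97) = 5.65 + 0.0147493 = 5.66475 m along the plane.
The resultant acts 0.5 + 0.0147493 = 0.514749 m (along the plate) below the hinge at the top edge, so the moment about the hinge is M = F × 0.514749 = 156.922 × 0.514749 = 80.7754 kN·m.
A normal force at the bottom, 1 m from the hinge, must supply this moment: P = 80.7754/1 = 80.7754 kN.

P ≈ 80.78 kN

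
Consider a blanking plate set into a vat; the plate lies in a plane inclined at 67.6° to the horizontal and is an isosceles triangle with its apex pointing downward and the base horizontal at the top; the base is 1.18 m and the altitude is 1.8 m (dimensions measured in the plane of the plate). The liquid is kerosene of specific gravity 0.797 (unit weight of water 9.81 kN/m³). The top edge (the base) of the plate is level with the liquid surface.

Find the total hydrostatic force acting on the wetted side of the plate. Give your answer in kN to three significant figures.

γ = 0.797 × 9.81 = 7.81857 kN/m³.
Let θ = 67.6° be the plate's angle to the horizontal; measure y along the incline from where the plane meets the free surface. Vertical depth h = y·sinθ with sinθ = 0.924546.
With the apex down, the centroid sits h/3 = 1.8/3 = 0.6 m below the base (the top edge), so y_c = 0.6 m and h_c = 0.6 × 0.924546 = 0.554728 m.
A = ½ × 1.18 × 1.8 = 1.062 m².
Resultant F = γ·h_c·A = 7.81857 × 0.554728 × 1.062 = 4.60608 kN.

F ≈ 4.61 kN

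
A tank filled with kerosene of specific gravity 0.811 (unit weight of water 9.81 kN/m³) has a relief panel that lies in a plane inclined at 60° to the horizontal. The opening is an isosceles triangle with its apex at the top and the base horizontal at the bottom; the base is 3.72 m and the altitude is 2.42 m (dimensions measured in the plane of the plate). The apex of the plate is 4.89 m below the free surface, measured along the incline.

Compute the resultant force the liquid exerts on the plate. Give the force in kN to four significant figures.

F ≈ 201.7 kN

γ = 0.811 × 9.81 = 7.95591 kN/m³.
Let θ = 60° be the plate's angle to the horizontal; measure y along the incline from where the plane meets the free surface. Vertical depth h = y·sinθ with sinθ = 0.866025.
With the apex up, the centroid sits 2h/3 = 2 × 2.42/3 = 1.61333 m below the apex, so y_c = 4.89 + 1.61333 = 6.50333 m and h_c = 6.50333 × 0.866025 = 5.63205 m.
A = ½ × 3.72 × 2.42 = 4.5012 m².
Resultant F = γ·h_c·A = 7.95591 × 5.63205 × 4.5012 = 201.69 kN.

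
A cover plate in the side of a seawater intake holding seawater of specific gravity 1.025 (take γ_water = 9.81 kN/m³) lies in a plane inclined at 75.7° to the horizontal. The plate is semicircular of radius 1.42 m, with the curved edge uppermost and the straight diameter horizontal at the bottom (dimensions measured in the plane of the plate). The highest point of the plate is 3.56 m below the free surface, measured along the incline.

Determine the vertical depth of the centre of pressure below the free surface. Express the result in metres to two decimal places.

h_p = 4.27 m

γ = 1.025 × 9.81 = 10.05525 kN/m³.
Let θ = 75.7° be the plate's angle to the horizontal; measure y along the incline from where the plane meets the free surface. Vertical depth h = y·sinθ with sinθ = 0.969016.
The centroid lies 4r/(3π) = 0.602667 m above the diameter, so r − 4r/(3π) = 1.42 − 0.602667 = 0.817333 m below the topmost point, so y_c = 3.56 + 0.817333 = 4.37733 m and h_c = 4.37733 × 0.969016 = 4.2417 m.
A = πr²/2 = π × 1.42²/2 = 3.16735 m².
Resultant F = γ·h_c·A = 10.05525 × 4.2417 × 3.16735 = 135.092 kN.
I_c = (π/8 − 8/(9π))·r⁴ = 0.109757 × 1.42⁴ = 0.446258 m⁴.
Centre of pressure: y_p = y_c + I_c/(y_c·A) = 4.37733 + 0.446258/(4.37733 × 3.16735) = 4.37733 + 0.032187 = 4.40952 m along the plane.
Vertically, h_p = y_p·sinθ = 4.40952 × 0.969016 = 4.2729 m.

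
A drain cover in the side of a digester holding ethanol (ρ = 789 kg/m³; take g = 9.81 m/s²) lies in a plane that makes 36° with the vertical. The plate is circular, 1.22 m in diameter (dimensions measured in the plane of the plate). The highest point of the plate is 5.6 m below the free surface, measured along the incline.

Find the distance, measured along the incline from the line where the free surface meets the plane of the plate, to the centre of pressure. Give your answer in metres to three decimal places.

y_p = 6.225 m

γ = ρg = 789 × 9.81 / 1000 = 7.74009 kN/m³.
The plate makes 36° with the vertical, i.e. θ = 90° − 36° = 54° to the horizontal. Measuring y along the incline from the free-surface line, vertical depth h = y·sinθ with sinθ = 0.809017.
The centroid is at the centre, 0.61 m below the top of the plate, so y_c = 5.6 + 0.61 = 6.21 m and h_c = 6.21 × 0.809017 = 5.024 m.
A = π(0.61)² = 1.16899 m².
Resultant F = γ·h_c·A = 7.74009 × 5.024 × 1.16899 = 45.4576 kN.
I_c = πr⁴/4 = π × 0.61⁴/4 = 0.108745 m⁴.
Centre of pressure: y_p = y_c + I_c/(y_c·A) = 6.21 + 0.108745/(6.21 × 1.16899) = 6.21 + 0.0149798 = 6.22498 m along the plane.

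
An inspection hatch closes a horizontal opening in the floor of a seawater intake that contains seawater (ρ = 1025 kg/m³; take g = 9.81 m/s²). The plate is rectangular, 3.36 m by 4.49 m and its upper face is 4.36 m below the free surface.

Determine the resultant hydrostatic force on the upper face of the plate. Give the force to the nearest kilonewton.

F ≈ 661 kN

γ = ρg = 1025 × 9.81 / 1000 = 10.05525 kN/m³.
The plate is horizontal, so pressure is uniform at p = γ·h = 10.05525 × 4.36 = 43.8409 kN/m².
A = 3.36 × 4.49 = 15.0864 m².
F = p·A = 43.8409 × 15.0864 = 661.401 kN.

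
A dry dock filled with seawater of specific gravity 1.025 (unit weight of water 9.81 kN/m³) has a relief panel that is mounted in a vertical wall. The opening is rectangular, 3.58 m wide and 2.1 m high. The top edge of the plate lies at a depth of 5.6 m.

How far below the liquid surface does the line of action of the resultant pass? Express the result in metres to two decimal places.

h_p = 6.71 m

γ = 1.025 × 9.81 = 10.05525 kN/m³.
The centroid lies 2.1/2 = 1.05 m below the top edge, so the centroid depth is h_c = 5.6 + 1.05 = 6.65 m.
A = 3.58 × 2.1 = 7.518 m².
Resultant F = γ·h_c·A = 10.05525 × 6.65 × 7.518 = 502.709 kN.
I_c = b·h³/12 = 3.58 × 2.1³/12 = 2.76287 m⁴.
Centre of pressure: y_p = y_c + I_c/(y_c·A) = 6.65 + 2.76287/(6.65 × 7.518) = 6.65 + 0.0552633 = 6.70526 m along the plane.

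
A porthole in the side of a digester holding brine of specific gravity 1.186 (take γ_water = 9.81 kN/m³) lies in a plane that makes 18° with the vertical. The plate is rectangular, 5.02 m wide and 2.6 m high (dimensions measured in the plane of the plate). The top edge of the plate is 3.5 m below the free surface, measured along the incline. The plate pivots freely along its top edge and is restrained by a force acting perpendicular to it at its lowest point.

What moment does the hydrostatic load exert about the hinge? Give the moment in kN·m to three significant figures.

M ≈ 983 kN·m

γ = 1.186 × 9.81 = 11.63466 kN/m³.
The plate makes 18° with the vertical, i.e. θ = 90° − 18° = 72° to the horizontal. Measuring y along the incline from the free-surface line, vertical depth h = y·sinθ with sinθ = 0.951057.
The centroid lies 2.6/2 = 1.3 m below the top edge, so y_c = 3.5 + 1.3 = 4.8 m and h_c = 4.8 × 0.951057 = 4.56507 m.
A = 5.02 × 2.6 = 13.052 m².
Resultant F = γ·h_c·A = 11.63466 × 4.56507 × 13.052 = 693.231 kN.
I_c = b·h³/12 = 5.02 × 2.6³/12 = 7.35263 m⁴.
Centre of pressure: y_p = y_c + I_c/(y_c·A) = 4.8 + 7.35263/(4.8 × 13.052) = 4.8 + 0.117361 = 4.91736 m along the plane.
The resultant acts 1.3 + 0.117361 = 1.41736 m (along the plate) below the hinge at the top edge, so the moment about the hinge is M = F × 1.41736 = 693.231 × 1.41736 = 982.558 kN·m.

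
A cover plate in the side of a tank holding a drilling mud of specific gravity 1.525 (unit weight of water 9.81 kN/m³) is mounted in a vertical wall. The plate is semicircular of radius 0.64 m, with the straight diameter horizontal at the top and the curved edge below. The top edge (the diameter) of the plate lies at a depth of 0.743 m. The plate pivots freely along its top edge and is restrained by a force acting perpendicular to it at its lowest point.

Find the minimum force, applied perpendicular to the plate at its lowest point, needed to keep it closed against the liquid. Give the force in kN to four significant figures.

P ≈ 4.575 kN

γ = 1.525 × 9.81 = 14.96025 kN/m³.
The centroid of a semicircle lies 4r/(3π) = 0.271624 m from the diameter, here below the top edge, so the centroid depth is h_c = 0.743 + 0.271624 = 1.01462 m.
A = πr²/2 = π × 0.64²/2 = 0.643398 m².
Resultant F = γ·h_c·A = 14.96025 × 1.01462 × 0.643398 = 9.76612 kN.
I_c = (π/8 − 8/(9π))·r⁴ = 0.109757 × 0.64⁴ = 0.0184142 m⁴.
Centre of pressure: y_p = y_c + I_c/(y_c·A) = 1.01462 + 0.0184142/(1.01462 × 0.643398) = 1.01462 + 0.0282078 = 1.04283 m along the plane.
The resultant acts 0.271624 + 0.0282078 = 0.299832 m (along the plate) below the hinge at the top edge, so the moment about the hinge is M = F × 0.299832 = 9.76612 × 0.299832 = 2.9282 kN·m.
A normal force at the bottom, 0.64 m from the hinge, must supply this moment: P = 2.9282/0.64 = 4.57531 kN.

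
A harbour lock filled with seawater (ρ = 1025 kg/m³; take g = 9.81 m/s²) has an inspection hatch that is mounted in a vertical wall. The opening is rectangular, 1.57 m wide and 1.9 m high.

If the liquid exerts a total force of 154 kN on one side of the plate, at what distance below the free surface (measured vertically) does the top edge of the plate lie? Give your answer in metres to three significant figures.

d_top ≈ 4.18 m

γ = ρg = 1025 × 9.81 / 1000 = 10.05525 kN/m³.
A = 1.57 × 1.9 = 2.983 m².
From F = γ·h_c·A, the centroid depth is h_c = 154/(10.05525 × 2.983) = 5.13422 m.
The centroid lies 1.9/2 = 0.95 m below the top edge, so the top edge sits at h_top = 5.13422 − 0.95 = 4.18422 m below the surface.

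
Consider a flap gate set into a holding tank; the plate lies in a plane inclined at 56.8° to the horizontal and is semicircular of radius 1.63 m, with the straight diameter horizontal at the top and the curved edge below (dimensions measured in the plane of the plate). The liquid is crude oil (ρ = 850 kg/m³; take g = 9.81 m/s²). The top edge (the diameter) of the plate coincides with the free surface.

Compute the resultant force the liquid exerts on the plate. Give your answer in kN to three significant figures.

F ≈ 20.1 kN

γ = ρg = 850 × 9.81 / 1000 = 8.3385 kN/m³.
Let θ = 56.8° be the plate's angle to the horizontal; measure y along the incline from where the plane meets the free surface. Vertical depth h = y·sinθ with sinθ = 0.836764.
The centroid of a semicircle lies 4r/(3π) = 0.691793 m from the diameter, here below the top edge, so y_c = 0.691793 m and h_c = 0.691793 × 0.836764 = 0.578867 m.
A = πr²/2 = π × 1.63²/2 = 4.17345 m².
Resultant F = γ·h_c·A = 8.3385 × 0.578867 × 4.17345 = 20.1448 kN.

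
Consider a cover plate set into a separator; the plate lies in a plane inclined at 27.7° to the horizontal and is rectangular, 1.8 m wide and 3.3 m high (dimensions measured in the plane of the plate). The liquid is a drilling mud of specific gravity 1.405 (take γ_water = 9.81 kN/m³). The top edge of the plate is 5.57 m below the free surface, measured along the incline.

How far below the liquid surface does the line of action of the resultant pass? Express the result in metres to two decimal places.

h_p = 3.41 m

γ = 1.405 × 9.81 = 13.78305 kN/m³.
Let θ = 27.7° be the plate's angle to the horizontal; measure y along the incline from where the plane meets the free surface. Vertical depth h = y·sinθ with sinθ = 0.464842.
The centroid lies 3.3/2 = 1.65 m below the top edge, so y_c = 5.57 + 1.65 = 7.22 m and h_c = 7.22 × 0.464842 = 3.35616 m.
A = 1.8 × 3.3 = 5.94 m².
Resultant F = γ·h_c·A = 13.78305 × 3.35616 × 5.94 = 274.773 kN.
I_c = b·h³/12 = 1.8 × 3.3³/12 = 5.39055 m⁴.
Centre of pressure: y_p = y_c + I_c/(y_c·A) = 7.22 + 5.39055/(7.22 × 5.94) = 7.22 + 0.125693 = 7.34569 m along the plane.
Vertically, h_p = y_p·sinθ = 7.34569 × 0.464842 = 3.41459 m.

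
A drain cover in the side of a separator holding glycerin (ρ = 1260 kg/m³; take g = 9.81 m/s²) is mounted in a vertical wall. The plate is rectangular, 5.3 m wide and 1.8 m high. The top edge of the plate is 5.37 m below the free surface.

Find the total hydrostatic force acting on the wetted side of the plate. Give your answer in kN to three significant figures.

γ = ρg = 1260 × 9.81 / 1000 = 12.3606 kN/m³.
The centroid lies 1.8/2 = 0.9 m below the top edge, so the centroid depth is h_c = 5.37 + 0.9 = 6.27 m.
A = 5.3 × 1.8 = 9.54 m².
Resultant F = γ·h_c·A = 12.3606 × 6.27 × 9.54 = 739.359 kN.

F ≈ 739 kN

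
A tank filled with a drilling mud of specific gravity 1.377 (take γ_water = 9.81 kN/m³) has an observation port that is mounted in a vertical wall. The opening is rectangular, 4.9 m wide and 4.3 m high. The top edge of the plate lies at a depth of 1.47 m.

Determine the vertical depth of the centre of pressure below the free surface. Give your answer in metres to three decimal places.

γ = 1.377 × 9.81 = 13.50837 kN/m³.
The centroid lies 4.3/2 = 2.15 m below the top edge, so the centroid depth is h_c = 1.47 + 2.15 = 3.62 m.
A = 4.9 × 4.3 = 21.07 m².
Resultant F = γ·h_c·A = 13.50837 × 3.62 × 21.07 = 1030.33 kN.
I_c = b·h³/12 = 4.9 × 4.3³/12 = 32.4654 m⁴.
Centre of pressure: y_p = y_c + I_c/(y_c·A) = 3.62 + 32.4654/(3.62 × 21.07) = 3.62 + 0.425645 = 4.04565 m along the plane.

h_p = 4.046 m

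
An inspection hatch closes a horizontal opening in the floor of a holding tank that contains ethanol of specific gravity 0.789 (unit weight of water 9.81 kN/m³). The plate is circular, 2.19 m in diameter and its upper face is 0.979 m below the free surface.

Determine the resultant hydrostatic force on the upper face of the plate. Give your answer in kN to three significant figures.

γ = 0.789 × 9.81 = 7.74009 kN/m³.
The plate is horizontal, so pressure is uniform at p = γ·h = 7.74009 × 0.979 = 7.57755 kN/m².
A = π(1.095)² = 3.76685 m².
F = p·A = 7.57755 × 3.76685 = 28.5435 kN.

F ≈ 28.5 kN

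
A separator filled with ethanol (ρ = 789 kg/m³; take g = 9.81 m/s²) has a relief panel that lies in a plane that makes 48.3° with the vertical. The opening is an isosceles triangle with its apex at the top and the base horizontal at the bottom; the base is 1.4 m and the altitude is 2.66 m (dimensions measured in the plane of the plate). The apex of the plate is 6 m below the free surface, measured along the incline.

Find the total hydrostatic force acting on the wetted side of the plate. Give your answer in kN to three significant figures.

γ = ρg = 789 × 9.81 / 1000 = 7.74009 kN/m³.
The plate makes 48.3° with the vertical, i.e. θ = 90° − 48.3° = 41.7° to the horizontal. Measuring y along the incline from the free-surface line, vertical depth h = y·sinθ with sinθ = 0.665230.
With the apex up, the centroid sits 2h/3 = 2 × 2.66/3 = 1.77333 m below the apex, so y_c = 6 + 1.77333 = 7.77333 m and h_c = 7.77333 × 0.665230 = 5.17105 m.
A = ½ × 1.4 × 2.66 = 1.862 m².
Resultant F = γ·h_c·A = 7.74009 × 5.17105 × 1.862 = 74.5254 kN.

F ≈ 74.5 kN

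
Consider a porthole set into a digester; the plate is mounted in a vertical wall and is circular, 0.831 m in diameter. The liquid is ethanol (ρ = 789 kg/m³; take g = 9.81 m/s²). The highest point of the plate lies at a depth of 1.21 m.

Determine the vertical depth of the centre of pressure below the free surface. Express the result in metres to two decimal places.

h_p = 1.65 m

γ = ρg = 789 × 9.81 / 1000 = 7.74009 kN/m³.
The centroid is at the centre, 0.4155 m below the top of the plate, so the centroid depth is h_c = 1.21 + 0.4155 = 1.6255 m.
A = π(0.4155)² = 0.542365 m².
Resultant F = γ·h_c·A = 7.74009 × 1.6255 × 0.542365 = 6.82377 kN.
I_c = πr⁴/4 = π × 0.4155⁴/4 = 0.0234085 m⁴.
Centre of pressure: y_p = y_c + I_c/(y_c·A) = 1.6255 + 0.0234085/(1.6255 × 0.542365) = 1.6255 + 0.0265519 = 1.65205 m along the plane.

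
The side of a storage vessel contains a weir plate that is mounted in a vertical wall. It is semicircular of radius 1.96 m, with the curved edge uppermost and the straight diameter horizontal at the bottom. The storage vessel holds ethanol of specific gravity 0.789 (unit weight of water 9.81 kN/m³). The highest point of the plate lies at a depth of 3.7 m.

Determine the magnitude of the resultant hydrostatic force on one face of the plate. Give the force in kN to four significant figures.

F ≈ 225.5 kN

γ = 0.789 × 9.81 = 7.74009 kN/m³.
The centroid lies 4r/(3π) = 0.83185 m above the diameter, so r − 4r/(3π) = 1.96 − 0.83185 = 1.12815 m below the topmost point, so the centroid depth is h_c = 3.7 + 1.12815 = 4.82815 m.
A = πr²/2 = π × 1.96²/2 = 6.03437 m².
Resultant F = γ·h_c·A = 7.74009 × 4.82815 × 6.03437 = 225.506 kN.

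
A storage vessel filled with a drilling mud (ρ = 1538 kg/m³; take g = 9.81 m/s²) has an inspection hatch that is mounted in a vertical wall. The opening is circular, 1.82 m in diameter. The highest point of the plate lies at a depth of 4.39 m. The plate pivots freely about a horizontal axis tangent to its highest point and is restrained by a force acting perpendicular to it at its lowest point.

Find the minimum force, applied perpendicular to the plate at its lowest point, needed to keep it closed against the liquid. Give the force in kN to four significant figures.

P ≈ 108.5 kN

γ = ρg = 1538 × 9.81 / 1000 = 15.08778 kN/m³.
The centroid is at the centre, 0.91 m below the top of the plate, so the centroid depth is h_c = 4.39 + 0.91 = 5.3 m.
A = π(0.91)² = 2.60155 m².
Resultant F = γ·h_c·A = 15.08778 × 5.3 × 2.60155 = 208.034 kN.
I_c = πr⁴/4 = π × 0.91⁴/4 = 0.538586 m⁴.
Centre of pressure: y_p = y_c + I_c/(y_c·A) = 5.3 + 0.538586/(5.3 × 2.60155) = 5.3 + 0.0390613 = 5.33906 m along the plane.
The resultant acts 0.91 + 0.0390613 = 0.949061 m (along the plate) below the hinge at the top edge, so the moment about the hinge is M = F × 0.949061 = 208.034 × 0.949061 = 197.437 kN·m.
A normal force at the bottom, 1.82 m from the hinge, must supply this moment: P = 197.437/1.82 = 108.482 kN.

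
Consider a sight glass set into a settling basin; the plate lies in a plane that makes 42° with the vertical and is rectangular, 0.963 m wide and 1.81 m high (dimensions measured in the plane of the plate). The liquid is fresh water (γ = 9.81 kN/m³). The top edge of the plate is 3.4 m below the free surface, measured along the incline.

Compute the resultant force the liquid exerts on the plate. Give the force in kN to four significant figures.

γ = 9.81 kN/m³.
The plate makes 42° with the vertical, i.e. θ = 90° − 42° = 48° to the horizontal. Measuring y along the incline from the free-surface line, vertical depth h = y·sinθ with sinθ = 0.743145.
The centroid lies 1.81/2 = 0.905 m below the top edge, so y_c = 3.4 + 0.905 = 4.305 m and h_c = 4.305 × 0.743145 = 3.19924 m.
A = 0.963 × 1.81 = 1.74303 m².
Resultant F = γ·h_c·A = 9.81 × 3.19924 × 1.74303 = 54.7042 kN.

F ≈ 54.70 kN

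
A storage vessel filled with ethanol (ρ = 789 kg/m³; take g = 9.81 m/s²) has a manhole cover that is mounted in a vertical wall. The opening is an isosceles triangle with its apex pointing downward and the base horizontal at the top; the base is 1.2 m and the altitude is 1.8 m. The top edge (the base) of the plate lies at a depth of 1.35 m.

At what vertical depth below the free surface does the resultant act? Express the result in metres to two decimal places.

h_p = 2.04 m

γ = ρg = 789 × 9.81 / 1000 = 7.74009 kN/m³.
With the apex down, the centroid sits h/3 = 1.8/3 = 0.6 m below the base (the top edge), so the centroid depth is h_c = 1.35 + 0.6 = 1.95 m.
A = ½ × 1.2 × 1.8 = 1.08 m².
Resultant F = γ·h_c·A = 7.74009 × 1.95 × 1.08 = 16.3006 kN.
I_c = b·h³/36 = 1.2 × 1.8³/36 = 0.1944 m⁴.
Centre of pressure: y_p = y_c + I_c/(y_c·A) = 1.95 + 0.1944/(1.95 × 1.08) = 1.95 + 0.0923077 = 2.04231 m along the plane.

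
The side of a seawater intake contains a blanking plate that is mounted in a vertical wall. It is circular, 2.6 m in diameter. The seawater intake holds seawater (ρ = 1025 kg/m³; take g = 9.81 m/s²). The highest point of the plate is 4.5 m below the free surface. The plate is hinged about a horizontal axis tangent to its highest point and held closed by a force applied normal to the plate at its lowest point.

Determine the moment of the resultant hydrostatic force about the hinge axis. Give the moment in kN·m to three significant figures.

γ = ρg = 1025 × 9.81 / 1000 = 10.05525 kN/m³.
The centroid is at the centre, 1.3 m below the top of the plate, so the centroid depth is h_c = 4.5 + 1.3 = 5.8 m.
A = π(1.3)² = 5.30929 m².
Resultant F = γ·h_c·A = 10.05525 × 5.8 × 5.30929 = 309.64 kN.
I_c = πr⁴/4 = π × 1.3⁴/4 = 2.24318 m⁴.
Centre of pressure: y_p = y_c + I_c/(y_c·A) = 5.8 + 2.24318/(5.8 × 5.30929) = 5.8 + 0.072845 = 5.87284 m along the plane.
The resultant acts 1.3 + 0.072845 = 1.37285 m (along the plate) below the hinge at the top edge, so the moment about the hinge is M = F × 1.37285 = 309.64 × 1.37285 = 425.089 kN·m.

M ≈ 425 kN·m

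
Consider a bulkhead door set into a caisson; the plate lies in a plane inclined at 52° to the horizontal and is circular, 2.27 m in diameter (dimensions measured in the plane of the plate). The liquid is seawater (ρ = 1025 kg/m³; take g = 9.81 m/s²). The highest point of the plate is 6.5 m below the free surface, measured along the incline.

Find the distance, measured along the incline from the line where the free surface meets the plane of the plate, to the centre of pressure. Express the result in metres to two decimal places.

γ = ρg = 1025 × 9.81 / 1000 = 10.05525 kN/m³.
Let θ = 52° be the plate's angle to the horizontal; measure y along the incline from where the plane meets the free surface. Vertical depth h = y·sinθ with sinθ = 0.788011.
The centroid is at the centre, 1.135 m below the top of the plate, so y_c = 6.5 + 1.135 = 7.635 m and h_c = 7.635 × 0.788011 = 6.01646 m.
A = π(1.135)² = 4.04708 m².
Resultant F = γ·h_c·A = 10.05525 × 6.01646 × 4.04708 = 244.836 kN.
I_c = πr⁴/4 = π × 1.135⁴/4 = 1.30339 m⁴.
Centre of pressure: y_p = y_c + I_c/(y_c·A) = 7.635 + 1.30339/(7.635 × 4.04708) = 7.635 + 0.0421816 = 7.67718 m along the plane.

y_p = 7.68 m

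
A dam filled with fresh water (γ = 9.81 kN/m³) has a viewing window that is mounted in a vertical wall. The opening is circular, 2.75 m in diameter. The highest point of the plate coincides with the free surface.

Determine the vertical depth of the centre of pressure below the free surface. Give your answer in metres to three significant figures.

γ = 9.81 kN/m³.
The centroid is at the centre, 1.375 m below the top of the plate, so the centroid depth is h_c = 1.375 m.
A = π(1.375)² = 5.93957 m².
Resultant F = γ·h_c·A = 9.81 × 1.375 × 5.93957 = 80.1174 kN.
I_c = πr⁴/4 = π × 1.375⁴/4 = 2.80738 m⁴.
Centre of pressure: y_p = y_c + I_c/(y_c·A) = 1.375 + 2.80738/(1.375 × 5.93957) = 1.375 + 0.343751 = 1.71875 m along the plane.

h_p = 1.72 m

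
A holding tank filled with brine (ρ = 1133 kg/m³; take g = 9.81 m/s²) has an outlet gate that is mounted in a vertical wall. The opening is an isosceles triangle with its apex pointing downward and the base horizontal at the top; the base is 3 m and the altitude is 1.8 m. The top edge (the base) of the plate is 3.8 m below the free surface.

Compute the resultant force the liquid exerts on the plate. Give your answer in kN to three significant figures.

γ = ρg = 1133 × 9.81 / 1000 = 11.11473 kN/m³.
With the apex down, the centroid sits h/3 = 1.8/3 = 0.6 m below the base (the top edge), so the centroid depth is h_c = 3.8 + 0.6 = 4.4 m.
A = ½ × 3 × 1.8 = 2.7 m².
Resultant F = γ·h_c·A = 11.11473 × 4.4 × 2.7 = 132.043 kN.

F ≈ 132 kN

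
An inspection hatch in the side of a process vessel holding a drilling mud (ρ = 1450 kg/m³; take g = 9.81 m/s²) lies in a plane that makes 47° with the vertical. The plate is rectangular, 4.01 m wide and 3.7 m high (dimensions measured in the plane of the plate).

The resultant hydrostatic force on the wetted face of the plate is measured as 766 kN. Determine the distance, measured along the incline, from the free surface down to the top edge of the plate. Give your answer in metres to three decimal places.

y_top ≈ 3.472 m

γ = ρg = 1450 × 9.81 / 1000 = 14.2245 kN/m³.
A = 4.01 × 3.7 = 14.837 m².
From F = γ·h_c·A, the centroid depth is h_c = 766/(14.2245 × 14.837) = 3.62949 m.
The plate makes 47° with the vertical, i.e. θ = 90° − 47° = 43° to the horizontal. Measuring y along the incline from the free-surface line, vertical depth h = y·sinθ with sinθ = 0.681998.
Along the incline, y_c = h_c/sinθ = 3.62949/0.681998 = 5.32185 m.
The centroid lies 3.7/2 = 1.85 m below the top edge, so the top edge sits at y_top = 5.32185 − 1.85 = 3.47185 m along the incline.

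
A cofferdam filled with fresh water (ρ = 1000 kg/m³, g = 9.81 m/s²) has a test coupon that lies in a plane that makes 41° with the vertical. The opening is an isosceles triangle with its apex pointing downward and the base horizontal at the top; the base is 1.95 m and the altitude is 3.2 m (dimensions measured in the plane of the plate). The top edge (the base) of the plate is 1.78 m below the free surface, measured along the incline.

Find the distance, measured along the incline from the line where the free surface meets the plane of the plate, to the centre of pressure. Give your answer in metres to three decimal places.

γ = ρg = 1000 × 9.81 = 9810 N/m³ = 9.81 kN/m³.
The plate makes 41° with the vertical, i.e. θ = 90° − 41° = 49° to the horizontal. Measuring y along the incline from the free-surface line, vertical depth h = y·sinθ with sinθ = 0.754710.
With the apex down, the centroid sits h/3 = 3.2/3 = 1.06667 m below the base (the top edge), so y_c = 1.78 + 1.06667 = 2.84667 m and h_c = 2.84667 × 0.754710 = 2.14841 m.
A = ½ × 1.95 × 3.2 = 3.12 m².
Resultant F = γ·h_c·A = 9.81 × 2.14841 × 3.12 = 65.7568 kN.
I_c = b·h³/36 = 1.95 × 3.2³/36 = 1.77493 m⁴.
Centre of pressure: y_p = y_c + I_c/(y_c·A) = 2.84667 + 1.77493/(2.84667 × 3.12) = 2.84667 + 0.199843 = 3.04651 m along the plane.

y_p = 3.047 m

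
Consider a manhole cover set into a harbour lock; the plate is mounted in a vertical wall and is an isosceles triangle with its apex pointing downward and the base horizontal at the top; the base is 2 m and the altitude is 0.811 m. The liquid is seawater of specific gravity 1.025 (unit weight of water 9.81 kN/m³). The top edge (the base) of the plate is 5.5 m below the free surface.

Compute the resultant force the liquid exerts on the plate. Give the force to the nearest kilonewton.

γ = 1.025 × 9.81 = 10.05525 kN/m³.
With the apex down, the centroid sits h/3 = 0.811/3 = 0.270333 m below the base (the top edge), so the centroid depth is h_c = 5.5 + 0.270333 = 5.77033 m.
A = ½ × 2 × 0.811 = 0.811 m².
Resultant F = γ·h_c·A = 10.05525 × 5.77033 × 0.811 = 47.0559 kN.

F ≈ 47 kN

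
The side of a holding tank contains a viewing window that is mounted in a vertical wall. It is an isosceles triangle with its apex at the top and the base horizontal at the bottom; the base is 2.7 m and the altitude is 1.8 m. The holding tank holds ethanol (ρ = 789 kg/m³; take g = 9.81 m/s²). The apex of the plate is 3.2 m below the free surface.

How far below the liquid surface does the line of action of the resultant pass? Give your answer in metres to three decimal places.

γ = ρg = 789 × 9.81 / 1000 = 7.74009 kN/m³.
With the apex up, the centroid sits 2h/3 = 2 × 1.8/3 = 1.2 m below the apex, so the centroid depth is h_c = 3.2 + 1.2 = 4.4 m.
A = ½ × 2.7 × 1.8 = 2.43 m².
Resultant F = γ·h_c·A = 7.74009 × 4.4 × 2.43 = 82.757 kN.
I_c = b·h³/36 = 2.7 × 1.8³/36 = 0.4374 m⁴.
Centre of pressure: y_p = y_c + I_c/(y_c·A) = 4.4 + 0.4374/(4.4 × 2.43) = 4.4 + 0.0409091 = 4.44091 m along the plane.

h_p = 4.441 m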